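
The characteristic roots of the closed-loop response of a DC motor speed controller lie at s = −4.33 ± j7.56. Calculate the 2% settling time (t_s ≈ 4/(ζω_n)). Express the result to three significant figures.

For poles at −σ ± jω_d, ζω_n = σ = 4.33, so t_s ≈ 4/σ = 0.924 s.

t_s ≈ 0.924 s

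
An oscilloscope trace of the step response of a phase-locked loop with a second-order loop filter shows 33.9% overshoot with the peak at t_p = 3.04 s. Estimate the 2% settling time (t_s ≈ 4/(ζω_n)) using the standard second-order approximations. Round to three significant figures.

From the overshoot, ζ = −ln(OS)/√(π²+ln²(OS)) = 0.326.
t_p = π/ω_d ⇒ ω_d = 1.03 rad/s; then ω_n = ω_d/√(1−ζ²) = 1.09 rad/s.
t_s ≈ 4/(ζω_n) = 4/(0.326·1.09) = 11.2 s.

t_s ≈ 11.2 s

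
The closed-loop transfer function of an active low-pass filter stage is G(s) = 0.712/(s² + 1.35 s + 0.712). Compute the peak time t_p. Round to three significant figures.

Comparing the denominator to s² + 2ζω_n s + ω_n²: ω_n = √0.712 = 0.844 rad/s, and 2ζω_n = 1.35 so ζ = 1.35/(2·0.844) = 0.800.
ω_d = ω_n√(1−ζ²) = 0.506 rad/s. Then t_p = π/ω_d = 6.20 s.

t_p ≈ 6.20 s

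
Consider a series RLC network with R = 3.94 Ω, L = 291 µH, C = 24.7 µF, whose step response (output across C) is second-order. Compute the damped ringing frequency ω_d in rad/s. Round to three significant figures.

For a series RLC circuit (capacitor voltage as output), ω_n = 1/√(LC) = 1/√(291 µH · 24.7 µF) = 11800 rad/s.
ζ = (R/2)·√(C/L) = (3.94/2)·√(24.7 µF/291 µH) = 0.574.
The damped frequency ω_d = ω_n√(1−ζ²) = 9660 rad/s.

ω_d ≈ 9660 rad/s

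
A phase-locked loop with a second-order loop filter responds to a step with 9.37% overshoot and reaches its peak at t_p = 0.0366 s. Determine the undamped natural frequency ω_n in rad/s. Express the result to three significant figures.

The overshoot fixes ζ = −ln(OS)/√(π²+ln²(OS)) = 0.602.
From t_p = π/ω_d, ω_d = π/0.0366 = 85.8 rad/s, so ω_n = ω_d/√(1−ζ²) = 107 rad/s.

ω_n ≈ 107 rad/s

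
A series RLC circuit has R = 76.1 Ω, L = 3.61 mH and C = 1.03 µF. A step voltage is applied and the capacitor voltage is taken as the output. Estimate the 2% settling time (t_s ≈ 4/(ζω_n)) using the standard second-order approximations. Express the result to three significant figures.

t_s ≈ 0.000380 s

For a series RLC circuit (capacitor voltage as output), ω_n = 1/√(LC) = 1/√(3.61 mH · 1.03 µF) = 16400 rad/s.
ζ = (R/2)·√(C/L) = (76.1/2)·√(1.03 µF/3.61 mH) = 0.643.
t_s ≈ 4/(ζω_n) = 0.000380 s.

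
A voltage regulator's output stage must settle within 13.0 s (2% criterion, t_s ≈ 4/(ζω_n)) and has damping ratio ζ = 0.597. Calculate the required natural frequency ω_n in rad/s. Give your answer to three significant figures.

ω_n ≈ 0.515 rad/s

Rearranging t_s ≈ 4/(ζω_n) gives ω_n = 4/(ζ·t_s) = 4/(0.597 × 13.0) = 0.515 rad/s.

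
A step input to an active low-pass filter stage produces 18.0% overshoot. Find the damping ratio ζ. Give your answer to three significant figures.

ζ ≈ 0.479

From %OS = 100·exp(−πζ/√(1−ζ²)), invert to get ζ = −ln(OS)/√(π² + ln²(OS)) with OS = 0.180.
−ln 0.180 = 1.715, so ζ = 1.715/√(π² + 2.941) = 0.479.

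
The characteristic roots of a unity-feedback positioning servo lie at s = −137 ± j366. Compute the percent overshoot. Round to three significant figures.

With σ = 137, ω_d = 366: ω_n = √(σ²+ω_d²) = 391 rad/s, ζ = σ/ω_n = 0.351.
Overshoot: exp(−π·0.351/√(1−0.351²)) = 0.309, i.e. 30.9%.

%OS ≈ 30.9%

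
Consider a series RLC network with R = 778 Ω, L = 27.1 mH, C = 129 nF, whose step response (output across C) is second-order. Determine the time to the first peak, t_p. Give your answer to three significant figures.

t_p ≈ 0.000351 s

For a series RLC circuit (capacitor voltage as output), ω_n = 1/√(LC) = 1/√(27.1 mH · 129 nF) = 16900 rad/s.
ζ = (R/2)·√(C/L) = (778/2)·√(129 nF/27.1 mH) = 0.849.
ω_d = 16900·√(1 − 0.849²) = 8940 rad/s. t_p = π/ω_d = 0.000351 s.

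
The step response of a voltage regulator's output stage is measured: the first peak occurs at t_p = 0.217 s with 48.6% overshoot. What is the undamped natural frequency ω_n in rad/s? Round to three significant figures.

ω_n ≈ 14.9 rad/s

From the overshoot, ζ = −ln(OS)/√(π²+ln²(OS)) = 0.224.
t_p = π/ω_d ⇒ ω_d = 14.5 rad/s; then ω_n = ω_d/√(1−ζ²) = 14.9 rad/s.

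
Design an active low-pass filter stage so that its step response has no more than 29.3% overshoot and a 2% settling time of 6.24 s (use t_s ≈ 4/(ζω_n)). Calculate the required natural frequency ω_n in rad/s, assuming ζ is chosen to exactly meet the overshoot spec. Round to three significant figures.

From %OS = 100·exp(−πζ/√(1−ζ²)), invert to get ζ = −ln(OS)/√(π² + ln²(OS)) with OS = 0.293.
−ln 0.293 = 1.228, so ζ = 1.228/√(π² + 1.507) = 0.364.
Then ω_n = 4/(ζ t_s) = 4/(0.364 × 6.24) = 1.76 rad/s.

ω_n ≈ 1.76 rad/s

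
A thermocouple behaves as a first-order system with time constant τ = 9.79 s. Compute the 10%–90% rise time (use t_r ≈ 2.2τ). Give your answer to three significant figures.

t_r ≈ 21.5 s

t_r ≈ 2.2τ = 21.5 s.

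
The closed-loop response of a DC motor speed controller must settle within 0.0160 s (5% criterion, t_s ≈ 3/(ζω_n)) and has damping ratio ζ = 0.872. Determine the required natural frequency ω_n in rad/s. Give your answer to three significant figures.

ω_n ≈ 215 rad/s

Rearranging t_s ≈ 3/(ζω_n) gives ω_n = 3/(ζ·t_s) = 3/(0.872 × 0.0160) = 215 rad/s.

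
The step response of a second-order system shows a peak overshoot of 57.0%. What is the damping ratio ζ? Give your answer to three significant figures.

Inverting the overshoot relation: ζ = |ln 0.570|/√(π² + ln²0.570) = 0.176.

ζ ≈ 0.176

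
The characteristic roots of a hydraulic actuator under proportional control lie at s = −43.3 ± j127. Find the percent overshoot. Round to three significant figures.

The poles are at −σ ± jω_d with σ = 43.3 and ω_d = 127, so ω_n = √(σ²+ω_d²) = 134 rad/s and ζ = σ/ω_n = 0.323.
%OS = 100 e^{−πζ/√(1−ζ²)} with ζ = 0.323 gives 34.3%.

%OS ≈ 34.3%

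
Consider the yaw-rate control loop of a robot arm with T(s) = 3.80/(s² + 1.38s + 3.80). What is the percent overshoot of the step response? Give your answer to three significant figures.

Matching coefficients with s² + 2ζω_n s + ω_n² gives ω_n² = 3.80 ⇒ ω_n = 1.95 rad/s, and ζ = 1.38/(2ω_n) = 0.354.
%OS = 100 e^{−πζ/√(1−ζ²)} with ζ = 0.354 gives 30.5%.

%OS ≈ 30.5%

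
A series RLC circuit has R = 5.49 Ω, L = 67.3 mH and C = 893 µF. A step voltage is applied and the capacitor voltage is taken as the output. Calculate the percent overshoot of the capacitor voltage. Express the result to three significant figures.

%OS ≈ 35.1%

For a series RLC circuit (capacitor voltage as output), ω_n = 1/√(LC) = 1/√(67.3 mH · 893 µF) = 129 rad/s.
ζ = (R/2)·√(C/L) = (5.49/2)·√(893 µF/67.3 mH) = 0.316.
Overshoot: exp(−π·0.316/√(1−0.316²)) = 0.351, i.e. 35.1%.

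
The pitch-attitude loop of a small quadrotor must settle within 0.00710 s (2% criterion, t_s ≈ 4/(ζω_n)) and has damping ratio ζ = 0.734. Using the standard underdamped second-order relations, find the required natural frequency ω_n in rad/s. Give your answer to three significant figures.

ω_n ≈ 768 rad/s

Rearranging t_s ≈ 4/(ζω_n) gives ω_n = 4/(ζ·t_s) = 4/(0.734 × 0.00710) = 768 rad/s.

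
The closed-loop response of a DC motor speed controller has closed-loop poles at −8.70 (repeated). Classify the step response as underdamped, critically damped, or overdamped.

Since there is a repeated negative-real pole, the response is critically damped.

critically damped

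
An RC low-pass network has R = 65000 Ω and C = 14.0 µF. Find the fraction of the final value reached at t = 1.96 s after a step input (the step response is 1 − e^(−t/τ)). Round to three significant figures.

τ = RC = 65000 × 14.0 µF = 0.910 s.
y(t)/y_∞ = 1 − e^(−t/τ) = 1 − e^(−1.96/0.910) = 1 − e^(−2.15) = 0.884.

y/y_∞ ≈ 0.884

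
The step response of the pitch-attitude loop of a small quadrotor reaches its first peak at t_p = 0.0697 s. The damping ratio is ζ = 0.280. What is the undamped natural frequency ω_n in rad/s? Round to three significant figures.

ω_n ≈ 47.0 rad/s

Peak time t_p = π/ω_d, so ω_d = π/t_p = π/0.0697 = 45.1 rad/s.
ω_n = ω_d/√(1−ζ²) = 45.1/√0.922 = 47.0 rad/s.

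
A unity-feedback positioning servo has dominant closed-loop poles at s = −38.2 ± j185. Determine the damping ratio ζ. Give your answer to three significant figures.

|pole| = ω_n = √(38.2² + 185²) = 189 rad/s; ζ = cos θ = σ/ω_n = 0.202.

ζ ≈ 0.202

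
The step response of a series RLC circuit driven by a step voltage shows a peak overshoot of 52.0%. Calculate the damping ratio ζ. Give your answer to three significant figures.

ζ ≈ 0.204

From %OS = 100·exp(−πζ/√(1−ζ²)), invert to get ζ = −ln(OS)/√(π² + ln²(OS)) with OS = 0.520.
−ln 0.520 = 0.6539, so ζ = 0.6539/√(π² + 0.4276) = 0.204.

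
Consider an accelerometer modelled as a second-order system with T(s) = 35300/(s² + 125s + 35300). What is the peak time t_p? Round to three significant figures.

t_p ≈ 0.0177 s

Matching coefficients with s² + 2ζω_n s + ω_n² gives ω_n² = 35300 ⇒ ω_n = 188 rad/s, and ζ = 125/(2ω_n) = 0.333.
ω_d = ω_n√(1−ζ²) = 177 rad/s. Then t_p = π/ω_d = 0.0177 s.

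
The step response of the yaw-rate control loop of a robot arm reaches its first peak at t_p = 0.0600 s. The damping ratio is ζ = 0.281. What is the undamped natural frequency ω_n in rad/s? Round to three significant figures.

ω_n ≈ 54.6 rad/s

Peak time t_p = π/ω_d, so ω_d = π/t_p = π/0.0600 = 52.4 rad/s.
ω_n = ω_d/√(1−ζ²) = 52.4/√0.921 = 54.6 rad/s.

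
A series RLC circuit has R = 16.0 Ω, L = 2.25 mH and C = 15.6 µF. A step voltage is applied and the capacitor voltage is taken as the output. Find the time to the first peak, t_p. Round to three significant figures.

For a series RLC circuit (capacitor voltage as output), ω_n = 1/√(LC) = 1/√(2.25 mH · 15.6 µF) = 5340 rad/s.
ζ = (R/2)·√(C/L) = (16.0/2)·√(15.6 µF/2.25 mH) = 0.666.
ω_d = 5340·√(1 − 0.666²) = 3980 rad/s. t_p = π/ω_d = 0.000789 s.

t_p ≈ 0.000789 s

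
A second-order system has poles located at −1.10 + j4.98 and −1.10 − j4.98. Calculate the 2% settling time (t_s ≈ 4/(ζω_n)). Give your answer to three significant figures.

t_s ≈ 3.64 s

For poles at −σ ± jω_d, ζω_n = σ = 1.10, so t_s ≈ 4/σ = 3.64 s.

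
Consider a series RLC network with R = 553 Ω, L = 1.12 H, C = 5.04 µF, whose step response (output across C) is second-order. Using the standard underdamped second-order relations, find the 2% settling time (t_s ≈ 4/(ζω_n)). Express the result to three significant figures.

t_s ≈ 0.0162 s

For a series RLC circuit (capacitor voltage as output), ω_n = 1/√(LC) = 1/√(1.12 H · 5.04 µF) = 421 rad/s.
ζ = (R/2)·√(C/L) = (553/2)·√(5.04 µF/1.12 H) = 0.587.
t_s ≈ 4/(ζω_n) = 0.0162 s.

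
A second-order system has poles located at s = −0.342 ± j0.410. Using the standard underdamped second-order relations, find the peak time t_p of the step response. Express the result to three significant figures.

t_p = π/ω_d with ω_d = 0.410 (the imaginary part), so t_p = 7.66 s.

t_p ≈ 7.66 s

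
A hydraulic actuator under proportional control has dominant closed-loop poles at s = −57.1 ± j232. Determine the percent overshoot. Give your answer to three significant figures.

%OS ≈ 46.2%

|pole| = ω_n = √(57.1² + 232²) = 239 rad/s; ζ = cos θ = σ/ω_n = 0.239.
Overshoot: exp(−π·0.239/√(1−0.239²)) = 0.462, i.e. 46.2%.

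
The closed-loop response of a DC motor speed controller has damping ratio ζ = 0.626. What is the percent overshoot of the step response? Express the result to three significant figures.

For an underdamped second-order system, %OS = 100·exp(−πζ/√(1−ζ²)).
πζ/√(1−ζ²) = π·0.626/√(1−0.392) = 2.522, so %OS = 100·e^(−2.522) = 8.03%.

%OS ≈ 8.03%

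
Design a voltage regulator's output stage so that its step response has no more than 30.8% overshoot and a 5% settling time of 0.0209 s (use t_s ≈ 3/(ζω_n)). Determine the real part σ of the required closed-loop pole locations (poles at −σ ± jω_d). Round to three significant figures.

σ ≈ 144

The settling-time spec alone fixes σ = ζω_n = 3/t_s = 3/0.0209 = 144.
(Overshoot then fixes ζ = 0.351 and hence ω_d = σ·√(1−ζ²)/ζ = 383 rad/s.)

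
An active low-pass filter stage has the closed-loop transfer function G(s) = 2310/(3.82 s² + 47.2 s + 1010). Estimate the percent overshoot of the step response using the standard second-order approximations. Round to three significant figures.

Dividing through by 3.82: denominator becomes s² + 12.36 s + 264.4.
So ω_n = √264.4 = 16.3 rad/s and ζ = 12.36/(2·16.3) = 0.380.
%OS = 100·exp(−πζ/√(1−ζ²)) = 27.5%.

%OS ≈ 27.5%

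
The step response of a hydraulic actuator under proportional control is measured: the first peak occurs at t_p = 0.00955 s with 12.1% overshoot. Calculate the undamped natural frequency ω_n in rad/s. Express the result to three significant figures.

From the overshoot, ζ = −ln(OS)/√(π²+ln²(OS)) = 0.558.
t_p = π/ω_d ⇒ ω_d = 329 rad/s; then ω_n = ω_d/√(1−ζ²) = 396 rad/s.

ω_n ≈ 396 rad/s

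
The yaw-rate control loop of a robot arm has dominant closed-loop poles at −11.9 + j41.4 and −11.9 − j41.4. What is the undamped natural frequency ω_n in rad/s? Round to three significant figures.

ω_n ≈ 43.1 rad/s

With σ = 11.9, ω_d = 41.4: ω_n = √(σ²+ω_d²) = 43.1 rad/s, ζ = σ/ω_n = 0.276.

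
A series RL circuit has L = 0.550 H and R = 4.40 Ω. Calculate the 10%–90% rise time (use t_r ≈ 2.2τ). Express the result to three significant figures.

τ = L/R = 0.550/4.40 = 0.125 s.
t_r ≈ 2.2τ = 0.275 s.

t_r ≈ 0.275 s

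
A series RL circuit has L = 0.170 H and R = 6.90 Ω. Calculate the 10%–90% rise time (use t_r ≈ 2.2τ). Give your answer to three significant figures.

τ = L/R = 0.170/6.90 = 0.0246 s.
t_r ≈ 2.2τ = 0.0542 s.

t_r ≈ 0.0542 s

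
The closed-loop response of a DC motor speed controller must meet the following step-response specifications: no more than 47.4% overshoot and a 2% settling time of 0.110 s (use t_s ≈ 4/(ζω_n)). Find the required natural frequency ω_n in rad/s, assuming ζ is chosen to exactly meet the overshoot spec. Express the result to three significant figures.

ω_n ≈ 157 rad/s

From %OS = 100·exp(−πζ/√(1−ζ²)), invert to get ζ = −ln(OS)/√(π² + ln²(OS)) with OS = 0.474.
−ln 0.474 = 0.7465, so ζ = 0.7465/√(π² + 0.5573) = 0.231.
Then ω_n = 4/(ζ t_s) = 4/(0.231 × 0.110) = 157 rad/s.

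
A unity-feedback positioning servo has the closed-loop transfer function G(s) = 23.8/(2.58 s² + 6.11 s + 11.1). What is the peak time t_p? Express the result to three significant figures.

Dividing through by 2.58: denominator becomes s² + 2.368 s + 4.302.
So ω_n = √4.302 = 2.07 rad/s and ζ = 2.368/(2·2.07) = 0.571.
ω_d = ω_n√(1−ζ²) = 1.70 rad/s. t_p = π/ω_d = 1.84 s.

t_p ≈ 1.84 s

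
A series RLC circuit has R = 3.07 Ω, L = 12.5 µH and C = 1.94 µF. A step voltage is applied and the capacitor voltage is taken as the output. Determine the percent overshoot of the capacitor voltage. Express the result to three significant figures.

%OS ≈ 9.21%

For a series RLC circuit (capacitor voltage as output), ω_n = 1/√(LC) = 1/√(12.5 µH · 1.94 µF) = 203000 rad/s.
ζ = (R/2)·√(C/L) = (3.07/2)·√(1.94 µF/12.5 µH) = 0.605.
Overshoot: exp(−π·0.605/√(1−0.605²)) = 0.0921, i.e. 9.21%.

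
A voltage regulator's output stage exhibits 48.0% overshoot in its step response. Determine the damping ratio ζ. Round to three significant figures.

ζ ≈ 0.228

ζ = −ln(OS)/√(π² + (ln OS)²). With OS = 0.480, ln OS = −0.7340 and ζ = 0.7340/3.226 = 0.228.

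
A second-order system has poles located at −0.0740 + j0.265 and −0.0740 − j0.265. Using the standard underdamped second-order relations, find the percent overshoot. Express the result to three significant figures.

%OS ≈ 41.6%

With σ = 0.0740, ω_d = 0.265: ω_n = √(σ²+ω_d²) = 0.275 rad/s, ζ = σ/ω_n = 0.269.
%OS = 100 e^{−πζ/√(1−ζ²)} with ζ = 0.269 gives 41.6%.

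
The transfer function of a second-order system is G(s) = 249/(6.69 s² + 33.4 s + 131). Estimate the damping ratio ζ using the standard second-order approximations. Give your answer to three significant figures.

ζ ≈ 0.564

Dividing through by 6.69: denominator becomes s² + 4.993 s + 19.58.
So ω_n = √19.58 = 4.43 rad/s and ζ = 4.993/(2·4.43) = 0.564.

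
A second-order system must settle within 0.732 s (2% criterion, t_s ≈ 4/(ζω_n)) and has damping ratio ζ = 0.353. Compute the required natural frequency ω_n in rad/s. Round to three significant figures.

ω_n ≈ 15.5 rad/s

Rearranging t_s ≈ 4/(ζω_n) gives ω_n = 4/(ζ·t_s) = 4/(0.353 × 0.732) = 15.5 rad/s.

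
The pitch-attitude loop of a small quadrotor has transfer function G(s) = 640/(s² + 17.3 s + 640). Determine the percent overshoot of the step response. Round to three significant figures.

%OS ≈ 31.9%

ω_n = √640 = 25.3 rad/s; ζ = 17.3/(2·25.3) = 0.342.
%OS = 100 e^{−πζ/√(1−ζ²)} with ζ = 0.342 gives 31.9%.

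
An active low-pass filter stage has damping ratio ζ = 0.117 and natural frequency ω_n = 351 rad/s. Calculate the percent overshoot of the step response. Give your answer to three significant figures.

%OS ≈ 69.1%

For an underdamped second-order system, %OS = 100·exp(−πζ/√(1−ζ²)).
πζ/√(1−ζ²) = π·0.117/√(1−0.0137) = 0.3701, so %OS = 100·e^(−0.3701) = 69.1%.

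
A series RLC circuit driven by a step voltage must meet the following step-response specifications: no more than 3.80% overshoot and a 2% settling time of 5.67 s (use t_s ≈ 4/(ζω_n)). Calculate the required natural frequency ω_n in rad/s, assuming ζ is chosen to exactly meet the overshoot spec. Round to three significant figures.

Inverting the overshoot relation: ζ = |ln 0.0380|/√(π² + ln²0.0380) = 0.721.
Then ω_n = 4/(ζ t_s) = 4/(0.721 × 5.67) = 0.978 rad/s.

ω_n ≈ 0.978 rad/s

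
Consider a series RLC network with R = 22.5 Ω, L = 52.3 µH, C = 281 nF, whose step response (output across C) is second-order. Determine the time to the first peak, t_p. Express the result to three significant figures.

For a series RLC circuit (capacitor voltage as output), ω_n = 1/√(LC) = 1/√(52.3 µH · 281 nF) = 261000 rad/s.
ζ = (R/2)·√(C/L) = (22.5/2)·√(281 nF/52.3 µH) = 0.825.
ω_d = ω_n√(1−ζ²) = 148000 rad/s. t_p = π/ω_d = 0.0000213 s.

t_p ≈ 0.0000213 s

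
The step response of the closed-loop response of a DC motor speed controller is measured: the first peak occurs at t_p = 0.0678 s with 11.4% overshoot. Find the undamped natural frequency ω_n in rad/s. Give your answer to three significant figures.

ω_n ≈ 56.3 rad/s

ζ from %OS: ζ = |ln 0.114|/√(π²+ln²0.114) = 0.569.
From t_p = π/ω_d, ω_d = π/0.0678 = 46.3 rad/s, so ω_n = ω_d/√(1−ζ²) = 56.3 rad/s.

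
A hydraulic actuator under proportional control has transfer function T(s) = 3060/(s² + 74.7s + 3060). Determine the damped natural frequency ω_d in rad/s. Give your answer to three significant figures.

ω_d ≈ 40.8 rad/s

Matching coefficients with s² + 2ζω_n s + ω_n² gives ω_n² = 3060 ⇒ ω_n = 55.3 rad/s, and ζ = 74.7/(2ω_n) = 0.675.
ω_d = 55.3·√(1 − 0.675²) = 40.8 rad/s.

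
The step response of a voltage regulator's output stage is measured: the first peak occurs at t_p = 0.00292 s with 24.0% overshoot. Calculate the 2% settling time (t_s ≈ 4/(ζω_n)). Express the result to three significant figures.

From the overshoot, ζ = −ln(OS)/√(π²+ln²(OS)) = 0.414.
From t_p = π/ω_d, ω_d = π/0.00292 = 1080 rad/s, so ω_n = ω_d/√(1−ζ²) = 1180 rad/s.
t_s ≈ 4/(ζω_n) = 4/(0.414·1180) = 0.00818 s.

t_s ≈ 0.00818 s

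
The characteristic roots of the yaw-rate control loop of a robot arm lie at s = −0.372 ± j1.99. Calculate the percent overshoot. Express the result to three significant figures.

With σ = 0.372, ω_d = 1.99: ω_n = √(σ²+ω_d²) = 2.02 rad/s, ζ = σ/ω_n = 0.184.
%OS = 100·exp(−πζ/√(1−ζ²)) = 55.6%.

%OS ≈ 55.6%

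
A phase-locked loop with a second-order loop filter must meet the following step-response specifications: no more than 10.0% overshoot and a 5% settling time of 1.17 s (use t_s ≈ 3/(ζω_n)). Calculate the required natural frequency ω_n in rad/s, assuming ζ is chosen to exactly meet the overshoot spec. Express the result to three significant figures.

ω_n ≈ 4.34 rad/s

ζ = −ln(OS)/√(π² + (ln OS)²). With OS = 0.100, ln OS = −2.303 and ζ = 2.303/3.895 = 0.591.
From t_s ≈ 3/(ζω_n): ω_n = 3/(ζ·t_s) = 3/(0.591·1.17) = 4.34 rad/s.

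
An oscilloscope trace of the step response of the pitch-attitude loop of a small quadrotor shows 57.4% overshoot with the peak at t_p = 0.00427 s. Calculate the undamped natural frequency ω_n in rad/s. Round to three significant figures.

ω_n ≈ 747 rad/s

The overshoot fixes ζ = −ln(OS)/√(π²+ln²(OS)) = 0.174.
t_p = π/ω_d ⇒ ω_d = 736 rad/s; then ω_n = ω_d/√(1−ζ²) = 747 rad/s.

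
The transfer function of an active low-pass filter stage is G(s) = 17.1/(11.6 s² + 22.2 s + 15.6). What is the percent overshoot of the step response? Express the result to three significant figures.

Dividing through by 11.6: denominator becomes s² + 1.914 s + 1.345.
So ω_n = √1.345 = 1.16 rad/s and ζ = 1.914/(2·1.16) = 0.825.
%OS = 100·exp(−πζ/√(1−ζ²)) = 1.02%.

%OS ≈ 1.02%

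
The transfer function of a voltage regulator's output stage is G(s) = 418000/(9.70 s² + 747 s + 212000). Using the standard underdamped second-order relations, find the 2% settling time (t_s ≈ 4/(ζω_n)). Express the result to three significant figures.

t_s ≈ 0.104 s

Dividing through by 9.70: denominator becomes s² + 77.01 s + 21860.
So ω_n = √21860 = 148 rad/s and ζ = 77.01/(2·148) = 0.260.
t_s ≈ 4/(ζω_n) = 0.104 s.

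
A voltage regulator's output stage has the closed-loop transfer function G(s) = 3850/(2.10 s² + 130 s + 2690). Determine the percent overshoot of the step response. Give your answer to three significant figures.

%OS ≈ 0.447%

Dividing through by 2.10: denominator becomes s² + 61.90 s + 1281.
So ω_n = √1281 = 35.8 rad/s and ζ = 61.90/(2·35.8) = 0.865.
Overshoot: exp(−π·0.865/√(1−0.865²)) = 0.00447, i.e. 0.447%.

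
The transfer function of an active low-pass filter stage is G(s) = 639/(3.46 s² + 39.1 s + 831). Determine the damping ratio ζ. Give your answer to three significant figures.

Dividing through by 3.46: denominator becomes s² + 11.30 s + 240.2.
So ω_n = √240.2 = 15.5 rad/s and ζ = 11.30/(2·15.5) = 0.365.

ζ ≈ 0.365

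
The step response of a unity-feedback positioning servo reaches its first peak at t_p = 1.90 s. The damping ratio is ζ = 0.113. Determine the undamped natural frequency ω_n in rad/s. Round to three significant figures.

Peak time t_p = π/ω_d, so ω_d = π/t_p = π/1.90 = 1.65 rad/s.
ω_n = ω_d/√(1−ζ²) = 1.65/√0.987 = 1.66 rad/s.

ω_n ≈ 1.66 rad/s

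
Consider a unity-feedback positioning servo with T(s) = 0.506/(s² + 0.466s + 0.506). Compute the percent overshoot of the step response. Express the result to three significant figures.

%OS ≈ 33.7%

Matching coefficients with s² + 2ζω_n s + ω_n² gives ω_n² = 0.506 ⇒ ω_n = 0.711 rad/s, and ζ = 0.466/(2ω_n) = 0.328.
%OS = 100·exp(−πζ/√(1−ζ²)) = 33.7%.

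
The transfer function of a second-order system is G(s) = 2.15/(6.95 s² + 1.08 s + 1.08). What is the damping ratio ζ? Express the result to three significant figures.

Dividing through by 6.95: denominator becomes s² + 0.1554 s + 0.1554.
So ω_n = √0.1554 = 0.394 rad/s and ζ = 0.1554/(2·0.394) = 0.197.

ζ ≈ 0.197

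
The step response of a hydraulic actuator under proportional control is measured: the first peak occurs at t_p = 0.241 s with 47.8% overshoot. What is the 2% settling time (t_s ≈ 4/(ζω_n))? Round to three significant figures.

ζ from %OS: ζ = |ln 0.478|/√(π²+ln²0.478) = 0.229.
t_p = π/ω_d ⇒ ω_d = 13.0 rad/s; then ω_n = ω_d/√(1−ζ²) = 13.4 rad/s.
t_s ≈ 4/(ζω_n) = 4/(0.229·13.4) = 1.31 s.

t_s ≈ 1.31 s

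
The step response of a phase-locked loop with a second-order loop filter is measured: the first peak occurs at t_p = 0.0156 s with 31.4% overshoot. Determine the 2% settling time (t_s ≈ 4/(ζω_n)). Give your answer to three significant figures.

t_s ≈ 0.0539 s

ζ from %OS: ζ = |ln 0.314|/√(π²+ln²0.314) = 0.346.
t_p = π/ω_d ⇒ ω_d = 201 rad/s; then ω_n = ω_d/√(1−ζ²) = 215 rad/s.
t_s ≈ 4/(ζω_n) = 4/(0.346·215) = 0.0539 s.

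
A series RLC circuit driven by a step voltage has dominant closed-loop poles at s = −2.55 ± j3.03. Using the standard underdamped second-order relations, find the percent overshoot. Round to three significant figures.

%OS ≈ 7.11%

The poles are at −σ ± jω_d with σ = 2.55 and ω_d = 3.03, so ω_n = √(σ²+ω_d²) = 3.96 rad/s and ζ = σ/ω_n = 0.644.
Overshoot: exp(−π·0.644/√(1−0.644²)) = 0.0711, i.e. 7.11%.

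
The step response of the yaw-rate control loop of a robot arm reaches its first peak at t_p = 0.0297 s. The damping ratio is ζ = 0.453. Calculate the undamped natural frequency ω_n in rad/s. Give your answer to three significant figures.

ω_n ≈ 119 rad/s

Peak time t_p = π/ω_d, so ω_d = π/t_p = π/0.0297 = 106 rad/s.
ω_n = ω_d/√(1−ζ²) = 106/√0.795 = 119 rad/s.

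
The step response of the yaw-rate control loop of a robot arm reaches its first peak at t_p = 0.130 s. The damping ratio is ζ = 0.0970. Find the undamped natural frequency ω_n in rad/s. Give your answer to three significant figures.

Peak time t_p = π/ω_d, so ω_d = π/t_p = π/0.130 = 24.2 rad/s.
ω_n = ω_d/√(1−ζ²) = 24.2/√0.991 = 24.3 rad/s.

ω_n ≈ 24.3 rad/s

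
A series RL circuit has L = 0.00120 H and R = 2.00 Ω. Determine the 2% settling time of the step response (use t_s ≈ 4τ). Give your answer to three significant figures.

τ = L/R = 0.00120/2.00 = 0.000600 s.
t_s ≈ 4τ = 0.00240 s.

t_s ≈ 0.00240 s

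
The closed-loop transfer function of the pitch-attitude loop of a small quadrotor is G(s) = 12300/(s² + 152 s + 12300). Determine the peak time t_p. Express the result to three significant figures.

t_p ≈ 0.0389 s

Matching coefficients with s² + 2ζω_n s + ω_n² gives ω_n² = 12300 ⇒ ω_n = 111 rad/s, and ζ = 152/(2ω_n) = 0.685.
ω_d = 111·√(1 − 0.685²) = 80.8 rad/s. Then t_p = π/ω_d = 0.0389 s.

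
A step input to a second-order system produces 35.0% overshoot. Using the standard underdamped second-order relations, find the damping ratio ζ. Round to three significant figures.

ζ = −ln(OS)/√(π² + (ln OS)²). With OS = 0.350, ln OS = −1.050 and ζ = 1.050/3.312 = 0.317.

ζ ≈ 0.317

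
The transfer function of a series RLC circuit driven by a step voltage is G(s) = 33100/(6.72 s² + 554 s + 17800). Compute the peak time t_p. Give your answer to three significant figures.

Dividing through by 6.72: denominator becomes s² + 82.44 s + 2649.
So ω_n = √2649 = 51.5 rad/s and ζ = 82.44/(2·51.5) = 0.801.
ω_d = 51.5·√(1 − 0.801²) = 30.8 rad/s. t_p = π/ω_d = 0.102 s.

t_p ≈ 0.102 s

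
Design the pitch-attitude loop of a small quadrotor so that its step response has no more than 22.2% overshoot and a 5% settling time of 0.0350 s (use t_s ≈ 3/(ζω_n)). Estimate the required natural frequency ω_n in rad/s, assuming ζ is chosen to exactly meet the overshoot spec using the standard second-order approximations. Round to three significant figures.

ω_n ≈ 198 rad/s

Inverting the overshoot relation: ζ = |ln 0.222|/√(π² + ln²0.222) = 0.432.
Then ω_n = 3/(ζ t_s) = 3/(0.432 × 0.0350) = 198 rad/s.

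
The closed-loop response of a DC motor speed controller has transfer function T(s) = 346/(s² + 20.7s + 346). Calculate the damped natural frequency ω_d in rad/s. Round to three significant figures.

Comparing the denominator to s² + 2ζω_n s + ω_n²: ω_n = √346 = 18.6 rad/s, and 2ζω_n = 20.7 so ζ = 20.7/(2·18.6) = 0.556.
ω_d = ω_n√(1−ζ²) = 15.5 rad/s.

ω_d ≈ 15.5 rad/s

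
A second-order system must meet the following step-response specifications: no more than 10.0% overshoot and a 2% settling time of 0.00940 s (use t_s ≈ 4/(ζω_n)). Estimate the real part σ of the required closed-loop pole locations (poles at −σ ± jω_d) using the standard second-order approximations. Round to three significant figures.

The settling-time spec alone fixes σ = ζω_n = 4/t_s = 4/0.00940 = 426.
(Overshoot then fixes ζ = 0.591 and hence ω_d = σ·√(1−ζ²)/ζ = 581 rad/s.)

σ ≈ 426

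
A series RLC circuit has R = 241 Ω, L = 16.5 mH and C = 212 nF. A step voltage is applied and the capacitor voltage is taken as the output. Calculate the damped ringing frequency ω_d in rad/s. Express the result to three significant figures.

ω_d ≈ 15200 rad/s

For a series RLC circuit (capacitor voltage as output), ω_n = 1/√(LC) = 1/√(16.5 mH · 212 nF) = 16900 rad/s.
ζ = (R/2)·√(C/L) = (241/2)·√(212 nF/16.5 mH) = 0.432.
ω_d = 16900·√(1 − 0.432²) = 15200 rad/s.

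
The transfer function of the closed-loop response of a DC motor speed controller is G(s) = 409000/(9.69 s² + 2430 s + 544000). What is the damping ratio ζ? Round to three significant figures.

Dividing through by 9.69: denominator becomes s² + 250.8 s + 56140.
So ω_n = √56140 = 237 rad/s and ζ = 250.8/(2·237) = 0.529.

ζ ≈ 0.529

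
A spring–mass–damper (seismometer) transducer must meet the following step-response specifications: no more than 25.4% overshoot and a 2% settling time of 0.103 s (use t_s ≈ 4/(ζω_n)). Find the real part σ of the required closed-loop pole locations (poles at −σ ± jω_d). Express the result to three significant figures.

σ ≈ 38.8

The settling-time spec alone fixes σ = ζω_n = 4/t_s = 4/0.103 = 38.8.
(Overshoot then fixes ζ = 0.400 and hence ω_d = σ·√(1−ζ²)/ζ = 89.0 rad/s.)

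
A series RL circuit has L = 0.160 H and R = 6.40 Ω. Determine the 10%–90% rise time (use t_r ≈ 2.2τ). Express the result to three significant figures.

t_r ≈ 0.0550 s

τ = L/R = 0.160/6.40 = 0.0250 s.
t_r ≈ 2.2τ = 0.0550 s.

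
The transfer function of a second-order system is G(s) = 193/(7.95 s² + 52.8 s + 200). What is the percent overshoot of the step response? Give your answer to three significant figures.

%OS ≈ 6.23%

Dividing through by 7.95: denominator becomes s² + 6.642 s + 25.16.
So ω_n = √25.16 = 5.02 rad/s and ζ = 6.642/(2·5.02) = 0.662.
%OS = 100·exp(−πζ/√(1−ζ²)) = 6.23%.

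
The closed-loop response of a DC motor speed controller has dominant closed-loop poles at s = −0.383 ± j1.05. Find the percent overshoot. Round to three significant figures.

With σ = 0.383, ω_d = 1.05: ω_n = √(σ²+ω_d²) = 1.12 rad/s, ζ = σ/ω_n = 0.343.
Overshoot: exp(−π·0.343/√(1−0.343²)) = 0.318, i.e. 31.8%.

%OS ≈ 31.8%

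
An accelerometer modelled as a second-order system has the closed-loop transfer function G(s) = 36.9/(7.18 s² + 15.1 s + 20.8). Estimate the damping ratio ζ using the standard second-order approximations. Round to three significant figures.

ζ ≈ 0.618

Dividing through by 7.18: denominator becomes s² + 2.103 s + 2.897.
So ω_n = √2.897 = 1.70 rad/s and ζ = 2.103/(2·1.70) = 0.618.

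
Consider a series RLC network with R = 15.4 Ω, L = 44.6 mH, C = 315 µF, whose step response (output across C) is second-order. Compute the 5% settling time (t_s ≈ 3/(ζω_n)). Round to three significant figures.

For a series RLC circuit (capacitor voltage as output), ω_n = 1/√(LC) = 1/√(44.6 mH · 315 µF) = 267 rad/s.
ζ = (R/2)·√(C/L) = (15.4/2)·√(315 µF/44.6 mH) = 0.647.
t_s ≈ 3/(ζω_n) = 0.0174 s.

t_s ≈ 0.0174 s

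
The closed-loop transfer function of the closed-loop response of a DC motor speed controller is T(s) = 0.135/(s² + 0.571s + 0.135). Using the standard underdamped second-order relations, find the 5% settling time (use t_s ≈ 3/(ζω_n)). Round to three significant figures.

ω_n = √0.135 = 0.367 rad/s; ζ = 0.571/(2·0.367) = 0.777.
t_s ≈ 3/(ζω_n) = 3/(0.777·0.367) = 10.5 s.

t_s ≈ 10.5 s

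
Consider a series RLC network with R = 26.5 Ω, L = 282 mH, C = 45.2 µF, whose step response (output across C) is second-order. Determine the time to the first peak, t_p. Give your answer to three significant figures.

t_p ≈ 0.0114 s

For a series RLC circuit (capacitor voltage as output), ω_n = 1/√(LC) = 1/√(282 mH · 45.2 µF) = 280 rad/s.
ζ = (R/2)·√(C/L) = (26.5/2)·√(45.2 µF/282 mH) = 0.168.
ω_d = 280·√(1 − 0.168²) = 276 rad/s. t_p = π/ω_d = 0.0114 s.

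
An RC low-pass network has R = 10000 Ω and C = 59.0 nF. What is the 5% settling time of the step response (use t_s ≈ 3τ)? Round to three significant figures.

τ = RC = 10000 × 59.0 nF = 0.000590 s.
t_s ≈ 3τ = 0.00177 s.

t_s ≈ 0.00177 s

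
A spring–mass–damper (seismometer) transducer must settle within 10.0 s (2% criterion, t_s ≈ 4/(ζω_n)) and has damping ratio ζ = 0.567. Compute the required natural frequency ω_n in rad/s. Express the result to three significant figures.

Rearranging t_s ≈ 4/(ζω_n) gives ω_n = 4/(ζ·t_s) = 4/(0.567 × 10.0) = 0.705 rad/s.

ω_n ≈ 0.705 rad/s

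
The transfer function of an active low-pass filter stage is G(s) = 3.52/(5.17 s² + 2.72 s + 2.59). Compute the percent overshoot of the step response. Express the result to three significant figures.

%OS ≈ 28.4%

Dividing through by 5.17: denominator becomes s² + 0.5261 s + 0.5010.
So ω_n = √0.5010 = 0.708 rad/s and ζ = 0.5261/(2·0.708) = 0.372.
%OS = 100·exp(−πζ/√(1−ζ²)) = 28.4%.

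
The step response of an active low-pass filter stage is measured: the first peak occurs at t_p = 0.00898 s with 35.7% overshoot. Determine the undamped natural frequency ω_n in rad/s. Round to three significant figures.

From the overshoot, ζ = −ln(OS)/√(π²+ln²(OS)) = 0.312.
t_p = π/ω_d ⇒ ω_d = 350 rad/s; then ω_n = ω_d/√(1−ζ²) = 368 rad/s.

ω_n ≈ 368 rad/s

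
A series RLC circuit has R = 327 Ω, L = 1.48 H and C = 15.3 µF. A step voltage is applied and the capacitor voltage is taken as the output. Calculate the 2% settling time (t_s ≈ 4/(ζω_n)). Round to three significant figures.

t_s ≈ 0.0362 s

For a series RLC circuit (capacitor voltage as output), ω_n = 1/√(LC) = 1/√(1.48 H · 15.3 µF) = 210 rad/s.
ζ = (R/2)·√(C/L) = (327/2)·√(15.3 µF/1.48 H) = 0.526.
t_s ≈ 4/(ζω_n) = 0.0362 s.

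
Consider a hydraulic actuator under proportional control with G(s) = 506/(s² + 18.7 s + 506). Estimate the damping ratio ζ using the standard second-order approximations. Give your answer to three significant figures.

ζ ≈ 0.416

ω_n = √506 = 22.5 rad/s; ζ = 18.7/(2·22.5) = 0.416.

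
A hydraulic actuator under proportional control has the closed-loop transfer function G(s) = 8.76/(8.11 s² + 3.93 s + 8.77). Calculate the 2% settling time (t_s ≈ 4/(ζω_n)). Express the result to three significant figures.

Dividing through by 8.11: denominator becomes s² + 0.4846 s + 1.081.
So ω_n = √1.081 = 1.04 rad/s and ζ = 0.4846/(2·1.04) = 0.233.
t_s ≈ 4/(ζω_n) = 16.5 s.

t_s ≈ 16.5 s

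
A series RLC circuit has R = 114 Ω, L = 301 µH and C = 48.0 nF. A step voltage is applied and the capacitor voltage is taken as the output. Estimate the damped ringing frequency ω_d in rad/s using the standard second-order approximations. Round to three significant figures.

ω_d ≈ 183000 rad/s

For a series RLC circuit (capacitor voltage as output), ω_n = 1/√(LC) = 1/√(301 µH · 48.0 nF) = 263000 rad/s.
ζ = (R/2)·√(C/L) = (114/2)·√(48.0 nF/301 µH) = 0.720.
ω_d = 263000·√(1 − 0.720²) = 183000 rad/s.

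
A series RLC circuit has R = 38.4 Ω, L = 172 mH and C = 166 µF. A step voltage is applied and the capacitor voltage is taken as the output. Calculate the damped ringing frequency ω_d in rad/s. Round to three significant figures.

For a series RLC circuit (capacitor voltage as output), ω_n = 1/√(LC) = 1/√(172 mH · 166 µF) = 187 rad/s.
ζ = (R/2)·√(C/L) = (38.4/2)·√(166 µF/172 mH) = 0.596.
The damped frequency ω_d = ω_n√(1−ζ²) = 150 rad/s.

ω_d ≈ 150 rad/s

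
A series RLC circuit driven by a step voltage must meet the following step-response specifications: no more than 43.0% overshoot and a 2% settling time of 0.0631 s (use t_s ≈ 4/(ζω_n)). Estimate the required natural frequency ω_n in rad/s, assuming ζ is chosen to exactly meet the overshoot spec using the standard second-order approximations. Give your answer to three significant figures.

Inverting the overshoot relation: ζ = |ln 0.430|/√(π² + ln²0.430) = 0.259.
Then ω_n = 4/(ζ t_s) = 4/(0.259 × 0.0631) = 244 rad/s.

ω_n ≈ 244 rad/s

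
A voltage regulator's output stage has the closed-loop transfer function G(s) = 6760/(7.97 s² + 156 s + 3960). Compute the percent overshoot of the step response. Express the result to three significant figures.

Dividing through by 7.97: denominator becomes s² + 19.57 s + 496.9.
So ω_n = √496.9 = 22.3 rad/s and ζ = 19.57/(2·22.3) = 0.439.
%OS = 100·exp(−πζ/√(1−ζ²)) = 21.5%.

%OS ≈ 21.5%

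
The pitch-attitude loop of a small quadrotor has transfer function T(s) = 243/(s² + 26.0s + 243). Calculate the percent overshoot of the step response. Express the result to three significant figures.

Comparing the denominator to s² + 2ζω_n s + ω_n²: ω_n = √243 = 15.6 rad/s, and 2ζω_n = 26.0 so ζ = 26.0/(2·15.6) = 0.834.
Overshoot: exp(−π·0.834/√(1−0.834²)) = 0.00867, i.e. 0.867%.

%OS ≈ 0.867%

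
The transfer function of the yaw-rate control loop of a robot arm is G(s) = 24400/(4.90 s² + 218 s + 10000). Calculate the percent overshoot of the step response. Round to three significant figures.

%OS ≈ 16.9%

Dividing through by 4.90: denominator becomes s² + 44.49 s + 2041.
So ω_n = √2041 = 45.2 rad/s and ζ = 44.49/(2·45.2) = 0.492.
%OS = 100·exp(−πζ/√(1−ζ²)) = 16.9%.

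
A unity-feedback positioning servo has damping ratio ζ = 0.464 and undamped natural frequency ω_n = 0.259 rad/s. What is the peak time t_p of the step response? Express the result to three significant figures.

t_p ≈ 13.7 s

The damped frequency is ω_d = ω_n√(1−ζ²) = 0.259·√(1−0.215) = 0.229 rad/s.
Peak time t_p = π/ω_d = π/0.229 = 13.7 s.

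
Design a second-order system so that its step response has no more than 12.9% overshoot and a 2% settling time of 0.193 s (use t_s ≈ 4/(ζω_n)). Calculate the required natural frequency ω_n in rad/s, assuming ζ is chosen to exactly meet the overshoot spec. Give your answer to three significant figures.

ω_n ≈ 38.0 rad/s

Inverting the overshoot relation: ζ = |ln 0.129|/√(π² + ln²0.129) = 0.546.
Then ω_n = 4/(ζ t_s) = 4/(0.546 × 0.193) = 38.0 rad/s.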